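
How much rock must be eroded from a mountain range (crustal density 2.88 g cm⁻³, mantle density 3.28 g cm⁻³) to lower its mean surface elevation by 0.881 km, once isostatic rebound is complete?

Net drop Δ = e − u = e − e ρ_c/ρ_m = e (ρ_m − ρ_c)/ρ_m.
e = Δ ρ_m/(ρ_m − ρ_c) = 0.881 km × 3.28/0.4 = 7.22 km.

7.22 km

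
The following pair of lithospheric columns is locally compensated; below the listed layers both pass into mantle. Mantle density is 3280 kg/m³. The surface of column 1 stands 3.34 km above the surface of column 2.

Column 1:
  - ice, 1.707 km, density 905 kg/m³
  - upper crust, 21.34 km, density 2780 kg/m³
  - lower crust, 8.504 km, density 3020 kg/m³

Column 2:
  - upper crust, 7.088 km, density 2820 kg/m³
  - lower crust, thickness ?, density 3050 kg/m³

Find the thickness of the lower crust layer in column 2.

Take the compensation level at the base of the deeper column (depth z_c below the surface of column 1) and equate Σ ρ_i t_i down to z_c; mantle fills any gap and the z_c terms cancel.
Column 1: 1.707×905 + 21.34×2780 + 8.504×3020 + (z_c − 31.551)×3280
Column 2: 3.34×0 + 7.088×2820 + x×3050 + (z_c − 3.34 − 7.088 − x)×3280
The z_c×3280 term appears on both sides and cancels. Collect the known terms of each column as K = Σ(ρt)_known − 3280 × (depth of known layers): K_1 = 86552.115 − 3280×31.551 = −16935.165; K_2 = 19988.16 − 3280×(3.34 + 7.088) = −14215.68.
Balance: K_1 = K_2 − x×(3280 − 3050), so x = (K_2 − K_1)/(3280 − 3050) = 2719.49/230 = 11.8 km.

11.8 km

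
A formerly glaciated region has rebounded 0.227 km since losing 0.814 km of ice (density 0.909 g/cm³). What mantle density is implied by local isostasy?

ρ_m = ρ_ice t / u = 0.909 × 0.814 km/0.227 km = 3.26 g/cm³.

3.26 g/cm³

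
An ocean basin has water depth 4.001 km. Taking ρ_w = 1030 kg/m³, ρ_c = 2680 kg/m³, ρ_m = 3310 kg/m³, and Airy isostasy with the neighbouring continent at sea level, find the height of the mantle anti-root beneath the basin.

10.5 km

In Airy isostatic equilibrium: replacing crust with seawater at the top is compensated by replacing crust with mantle at the base: d (ρ_c − ρ_w) = a (ρ_m − ρ_c).
a = d (ρ_c − ρ_w)/(ρ_m − ρ_c) = 4.001 km × 1650/630 = 10.5 km.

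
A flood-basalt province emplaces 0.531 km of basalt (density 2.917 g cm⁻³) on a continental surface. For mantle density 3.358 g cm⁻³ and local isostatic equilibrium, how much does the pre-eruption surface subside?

0.461 km

Subaerial loading: s = t ρ_load / ρ_m.
s = 0.531 km × 2.917/3.358 = 0.461 km.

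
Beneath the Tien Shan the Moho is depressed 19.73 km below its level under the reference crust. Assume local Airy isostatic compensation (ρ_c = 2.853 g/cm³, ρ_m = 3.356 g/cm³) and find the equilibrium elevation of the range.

Balancing pressure at the compensation depth: ρ_c h = (ρ_m − ρ_c) r.
h = r (ρ_m − ρ_c) / ρ_c = 19.73 km × (3.356 − 2.853) / 2.853 = 3.48 km.

3.48 km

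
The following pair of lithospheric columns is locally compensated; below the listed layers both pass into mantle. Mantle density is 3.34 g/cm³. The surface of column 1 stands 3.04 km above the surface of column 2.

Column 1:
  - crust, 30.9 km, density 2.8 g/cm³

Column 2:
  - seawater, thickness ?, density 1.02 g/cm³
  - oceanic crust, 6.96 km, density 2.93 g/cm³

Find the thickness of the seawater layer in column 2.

Take the compensation level at the base of the deeper column (depth z_c below the surface of column 1) and equate Σ ρ_i t_i down to z_c; mantle fills any gap and the z_c terms cancel.
Column 1: 30.9×2.8 + (z_c − 30.9)×3.34
Column 2: 3.04×0 + x×1.02 + 6.96×2.93 + (z_c − 3.04 − 6.96 − x)×3.34
The z_c×3.34 term appears on both sides and cancels. Collect the known terms of each column as K = Σ(ρt)_known − 3.34 × (depth of known layers): K_1 = 86.52 − 3.34×30.9 = −16.686; K_2 = 20.3928 − 3.34×(3.04 + 6.96) = −13.0072.
Balance: K_1 = K_2 − x×(3.34 − 1.02), so x = (K_2 − K_1)/(3.34 − 1.02) = 3.6788/2.32 = 1.59 km.

1.59 km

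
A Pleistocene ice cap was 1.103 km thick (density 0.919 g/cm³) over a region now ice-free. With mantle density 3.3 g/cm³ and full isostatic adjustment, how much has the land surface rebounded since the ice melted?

Removing the load lets mantle flow back in; uplift u satisfies ρ_ice t = ρ_m u.
u = t ρ_ice/ρ_m = 1.103 km × 0.919/3.3 = 0.307 km.

0.307 km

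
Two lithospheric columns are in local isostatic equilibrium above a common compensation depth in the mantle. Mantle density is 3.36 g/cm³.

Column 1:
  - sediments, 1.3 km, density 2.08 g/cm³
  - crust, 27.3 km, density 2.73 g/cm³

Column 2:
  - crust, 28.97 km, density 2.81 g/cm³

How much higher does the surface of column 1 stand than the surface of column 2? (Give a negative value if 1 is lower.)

0.872 km

For any compensation level in the mantle, the mantle terms cancel and isostasy reduces to e = (Σt_1 − Σt_2) − (Σ(ρt)_1 − Σ(ρt)_2) / ρ_m.
Σt_1 = 28.6 km; Σt_2 = 28.97 km; Σ(ρt)_1 = 77.233; Σ(ρt)_2 = 81.4057 (in km·g/cm³).
e = (28.6 − 28.97) − (77.233 − 81.4057) / 3.36 = 0.872 km.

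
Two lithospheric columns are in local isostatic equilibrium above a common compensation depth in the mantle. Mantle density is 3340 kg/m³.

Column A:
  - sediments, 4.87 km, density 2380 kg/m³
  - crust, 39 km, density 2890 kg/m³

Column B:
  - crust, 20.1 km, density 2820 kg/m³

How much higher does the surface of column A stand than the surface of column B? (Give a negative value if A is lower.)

For any compensation level in the mantle, the mantle terms cancel and isostasy reduces to e = (Σt_A − Σt_B) − (Σ(ρt)_A − Σ(ρt)_B) / ρ_m.
Σt_A = 43.87 km; Σt_B = 20.1 km; Σ(ρt)_A = 124300.6; Σ(ρt)_B = 56682 (in km·kg/m³).
e = (43.87 − 20.1) − (124300.6 − 56682) / 3340 = 3.52 km.

3.52 km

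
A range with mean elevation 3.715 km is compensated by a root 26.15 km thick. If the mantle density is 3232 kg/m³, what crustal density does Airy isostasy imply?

2830 kg/m³

ρ_c h = (ρ_m − ρ_c) r → ρ_c (h + r) = ρ_m r → ρ_c = ρ_m r / (h + r).
ρ_c = 3232 × 26.15 km / (3.715 km + 26.15 km) = 2830 kg/m³.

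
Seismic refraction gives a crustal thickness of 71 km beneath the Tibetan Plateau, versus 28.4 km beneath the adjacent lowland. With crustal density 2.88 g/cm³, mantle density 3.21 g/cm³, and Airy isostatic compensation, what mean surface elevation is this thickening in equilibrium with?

4.38 km

Excess crust Δ = 71 km − 28.4 km = 42.6 km, split between elevation h and root r with h + r = Δ.
Airy balance ρ_c h = (ρ_m − ρ_c) r gives r = h ρ_c/(ρ_m − ρ_c), so h (1 + ρ_c/(ρ_m − ρ_c)) = Δ, i.e. h = Δ (ρ_m − ρ_c)/ρ_m.
h = 42.6 km × 0.33/3.21 = 4.38 km.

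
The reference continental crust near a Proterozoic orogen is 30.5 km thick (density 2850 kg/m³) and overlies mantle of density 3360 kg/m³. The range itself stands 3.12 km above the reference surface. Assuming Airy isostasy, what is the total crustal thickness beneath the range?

Root depth r = h ρ_c / (ρ_m − ρ_c) = 3.12 km × 2850 / 510 = 17.44 km.
Total thickness = T + h + r = 30.5 km + 3.12 km + 17.44 km = 51.1 km.

51.1 km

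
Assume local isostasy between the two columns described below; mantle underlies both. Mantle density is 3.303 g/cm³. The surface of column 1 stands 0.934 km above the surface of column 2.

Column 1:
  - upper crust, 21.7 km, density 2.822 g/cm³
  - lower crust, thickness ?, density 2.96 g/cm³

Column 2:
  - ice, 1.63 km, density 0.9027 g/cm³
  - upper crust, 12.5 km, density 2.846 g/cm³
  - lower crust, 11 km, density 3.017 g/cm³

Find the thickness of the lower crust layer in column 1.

Take the compensation level at the base of the deeper column (depth z_c below the surface of column 1) and equate Σ ρ_i t_i down to z_c; mantle fills any gap and the z_c terms cancel.
Column 1: 21.7×2.822 + x×2.96 + (z_c − 21.7 − x)×3.303
Column 2: 0.934×0 + 1.63×0.9027 + 12.5×2.846 + 11×3.017 + (z_c − 0.934 − 25.13)×3.303
The z_c×3.303 term appears on both sides and cancels. Collect the known terms of each column as K = Σ(ρt)_known − 3.303 × (depth of known layers): K_1 = 61.2374 − 3.303×21.7 = −10.4377; K_2 = 70.233401 − 3.303×(0.934 + 25.13) = −15.855991.
Balance: K_1 − x×(3.303 − 2.96) = K_2, so x = (K_1 − K_2)/(3.303 − 2.96) = 5.41829/0.343 = 15.8 km.

15.8 km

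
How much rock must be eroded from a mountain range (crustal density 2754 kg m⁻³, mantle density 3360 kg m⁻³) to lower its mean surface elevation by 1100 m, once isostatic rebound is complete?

6100 m

Net drop Δ = e − u = e − e ρ_c/ρ_m = e (ρ_m − ρ_c)/ρ_m.
e = Δ ρ_m/(ρ_m − ρ_c) = 1100 m × 3360/606 = 6100 m.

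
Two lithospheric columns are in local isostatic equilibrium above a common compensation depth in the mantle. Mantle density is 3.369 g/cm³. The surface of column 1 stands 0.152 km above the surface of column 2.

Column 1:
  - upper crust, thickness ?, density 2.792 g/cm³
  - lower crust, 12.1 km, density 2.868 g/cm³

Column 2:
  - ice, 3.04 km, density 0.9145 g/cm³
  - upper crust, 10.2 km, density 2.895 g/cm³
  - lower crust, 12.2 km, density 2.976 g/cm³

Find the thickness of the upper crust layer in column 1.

20 km

Take the compensation level at the base of the deeper column (depth z_c below the surface of column 1) and equate Σ ρ_i t_i down to z_c; mantle fills any gap and the z_c terms cancel.
Column 1: x×2.792 + 12.1×2.868 + (z_c − 12.1 − x)×3.369
Column 2: 0.152×0 + 3.04×0.9145 + 10.2×2.895 + 12.2×2.976 + (z_c − 0.152 − 25.44)×3.369
The z_c×3.369 term appears on both sides and cancels. Collect the known terms of each column as K = Σ(ρt)_known − 3.369 × (depth of known layers): K_1 = 34.7028 − 3.369×12.1 = −6.0621; K_2 = 68.61628 − 3.369×(0.152 + 25.44) = −17.603168.
Balance: K_1 − x×(3.369 − 2.792) = K_2, so x = (K_1 − K_2)/(3.369 − 2.792) = 11.5411/0.577 = 20 km.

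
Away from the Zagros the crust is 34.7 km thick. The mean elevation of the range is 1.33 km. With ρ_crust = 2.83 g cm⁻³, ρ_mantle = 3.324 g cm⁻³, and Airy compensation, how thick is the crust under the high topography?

Root depth r = h ρ_c / (ρ_m − ρ_c) = 1.33 km × 2.83 / 0.494 = 7.619 km.
Total thickness = T + h + r = 34.7 km + 1.33 km + 7.619 km = 43.6 km.

43.6 km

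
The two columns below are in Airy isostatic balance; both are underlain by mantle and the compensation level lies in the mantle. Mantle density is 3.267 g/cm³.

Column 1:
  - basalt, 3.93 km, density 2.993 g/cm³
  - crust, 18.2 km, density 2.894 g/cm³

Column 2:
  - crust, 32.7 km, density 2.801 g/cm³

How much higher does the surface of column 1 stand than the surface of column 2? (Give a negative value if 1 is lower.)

−2.26 km

For any compensation level in the mantle, the mantle terms cancel and isostasy reduces to e = (Σt_1 − Σt_2) − (Σ(ρt)_1 − Σ(ρt)_2) / ρ_m.
Σt_1 = 22.13 km; Σt_2 = 32.7 km; Σ(ρt)_1 = 64.43329; Σ(ρt)_2 = 91.5927 (in km·g/cm³).
e = (22.13 − 32.7) − (64.43329 − 91.5927) / 3.267 = −2.26 km.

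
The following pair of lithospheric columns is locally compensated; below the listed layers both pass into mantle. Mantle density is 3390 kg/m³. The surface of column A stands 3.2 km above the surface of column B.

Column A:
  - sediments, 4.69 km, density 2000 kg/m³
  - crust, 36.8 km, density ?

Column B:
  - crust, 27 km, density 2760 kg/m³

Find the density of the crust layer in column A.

Take the compensation level at the base of the deeper column (depth z_c below the surface of column A) and equate Σ ρ_i t_i down to z_c; mantle fills any gap and the z_c terms cancel.
Column A: 4.69×2000 + 36.8×ρ + (z_c − 41.49)×3390
Column B: 3.2×0 + 27×2760 + (z_c − 3.2 − 27)×3390
The z_c×3390 term appears on both sides and cancels. Collect the known terms of each column as K = Σ(ρt)_known − 3390 × (depth of known layers): K_A = 9380 − 3390×41.49 = −131271.1; K_B = 74520 − 3390×(3.2 + 27) = −27858.
Balance: K_A + 36.8×ρ = K_B, so ρ = (K_B − K_A)/36.8 = 103413/36.8 = 2810 kg/m³.

2810 kg/m³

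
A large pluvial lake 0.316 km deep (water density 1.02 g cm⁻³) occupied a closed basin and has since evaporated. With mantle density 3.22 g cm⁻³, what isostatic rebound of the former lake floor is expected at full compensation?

u = d ρ_w/ρ_m = 0.316 km × 1.02/3.22 = 0.1 km.

0.1 km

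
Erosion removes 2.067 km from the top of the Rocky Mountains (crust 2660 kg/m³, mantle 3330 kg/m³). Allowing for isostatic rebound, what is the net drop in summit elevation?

Rebound u = e ρ_c/ρ_m = 2.067 km × 2660/3330 = 1.651 km.
Net surface drop = e − u = 2.067 km − 1.651 km = e (ρ_m − ρ_c)/ρ_m = 0.416 km.

0.416 km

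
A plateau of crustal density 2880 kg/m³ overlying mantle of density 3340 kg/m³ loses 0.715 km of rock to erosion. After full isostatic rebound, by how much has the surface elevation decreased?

Rebound u = e ρ_c/ρ_m = 0.715 km × 2880/3340 = 0.6165 km.
Net surface drop = e − u = 0.715 km − 0.6165 km = e (ρ_m − ρ_c)/ρ_m = 0.0985 km.

0.0985 km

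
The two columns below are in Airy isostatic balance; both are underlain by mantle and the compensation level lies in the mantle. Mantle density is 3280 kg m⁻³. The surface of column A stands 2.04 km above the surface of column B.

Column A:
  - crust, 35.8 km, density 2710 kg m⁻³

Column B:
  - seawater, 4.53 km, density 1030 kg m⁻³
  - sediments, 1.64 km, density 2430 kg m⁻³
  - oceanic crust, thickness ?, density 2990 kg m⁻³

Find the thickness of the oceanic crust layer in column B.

Take the compensation level at the base of the deeper column (depth z_c below the surface of column A) and equate Σ ρ_i t_i down to z_c; mantle fills any gap and the z_c terms cancel.
Column A: 35.8×2710 + (z_c − 35.8)×3280
Column B: 2.04×0 + 4.53×1030 + 1.64×2430 + x×2990 + (z_c − 2.04 − 6.17 − x)×3280
The z_c×3280 term appears on both sides and cancels. Collect the known terms of each column as K = Σ(ρt)_known − 3280 × (depth of known layers): K_A = 97018 − 3280×35.8 = −20406; K_B = 8651.1 − 3280×(2.04 + 6.17) = −18277.7.
Balance: K_A = K_B − x×(3280 − 2990), so x = (K_B − K_A)/(3280 − 2990) = 2128.3/290 = 7.34 km.

7.34 km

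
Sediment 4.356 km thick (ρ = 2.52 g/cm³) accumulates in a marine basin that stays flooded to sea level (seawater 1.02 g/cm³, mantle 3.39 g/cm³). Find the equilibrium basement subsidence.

Submarine loading: the sediment displaces seawater, and the subsidence is in turn flooded, so s (ρ_m − ρ_w) = t (ρ_sed − ρ_w).
s = 4.356 km × (2.52 − 1.02) / (3.39 − 1.02) = 2.76 km.

2.76 km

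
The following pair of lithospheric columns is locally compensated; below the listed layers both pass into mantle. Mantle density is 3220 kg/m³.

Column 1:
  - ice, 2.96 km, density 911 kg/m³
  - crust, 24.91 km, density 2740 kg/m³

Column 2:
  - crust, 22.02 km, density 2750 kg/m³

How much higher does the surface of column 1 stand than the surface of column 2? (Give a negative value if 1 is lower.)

2.62 km

For any compensation level in the mantle, the mantle terms cancel and isostasy reduces to e = (Σt_1 − Σt_2) − (Σ(ρt)_1 − Σ(ρt)_2) / ρ_m.
Σt_1 = 27.87 km; Σt_2 = 22.02 km; Σ(ρt)_1 = 70949.96; Σ(ρt)_2 = 60555 (in km·kg/m³).
e = (27.87 − 22.02) − (70949.96 − 60555) / 3220 = 2.62 km.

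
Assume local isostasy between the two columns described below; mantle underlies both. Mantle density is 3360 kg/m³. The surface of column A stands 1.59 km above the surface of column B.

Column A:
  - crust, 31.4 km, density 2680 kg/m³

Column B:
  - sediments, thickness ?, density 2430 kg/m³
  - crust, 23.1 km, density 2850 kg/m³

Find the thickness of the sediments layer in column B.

4.55 km

Take the compensation level at the base of the deeper column (depth z_c below the surface of column A) and equate Σ ρ_i t_i down to z_c; mantle fills any gap and the z_c terms cancel.
Column A: 31.4×2680 + (z_c − 31.4)×3360
Column B: 1.59×0 + x×2430 + 23.1×2850 + (z_c − 1.59 − 23.1 − x)×3360
The z_c×3360 term appears on both sides and cancels. Collect the known terms of each column as K = Σ(ρt)_known − 3360 × (depth of known layers): K_A = 84152 − 3360×31.4 = −21352; K_B = 65835 − 3360×(1.59 + 23.1) = −17123.4.
Balance: K_A = K_B − x×(3360 − 2430), so x = (K_B − K_A)/(3360 − 2430) = 4228.6/930 = 4.55 km.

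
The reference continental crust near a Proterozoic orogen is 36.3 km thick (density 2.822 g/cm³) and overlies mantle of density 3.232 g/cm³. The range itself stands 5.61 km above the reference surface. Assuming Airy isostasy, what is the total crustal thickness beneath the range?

80.5 km

Root depth r = h ρ_c / (ρ_m − ρ_c) = 5.61 km × 2.822 / 0.41 = 38.61 km.
Total thickness = T + h + r = 36.3 km + 5.61 km + 38.61 km = 80.5 km.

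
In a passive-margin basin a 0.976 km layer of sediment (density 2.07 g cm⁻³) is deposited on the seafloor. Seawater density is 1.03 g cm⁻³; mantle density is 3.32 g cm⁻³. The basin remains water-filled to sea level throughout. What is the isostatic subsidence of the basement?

0.443 km

Submarine loading: the sediment displaces seawater, and the subsidence is in turn flooded, so s (ρ_m − ρ_w) = t (ρ_sed − ρ_w).
s = 0.976 km × (2.07 − 1.03) / (3.32 − 1.03) = 0.443 km.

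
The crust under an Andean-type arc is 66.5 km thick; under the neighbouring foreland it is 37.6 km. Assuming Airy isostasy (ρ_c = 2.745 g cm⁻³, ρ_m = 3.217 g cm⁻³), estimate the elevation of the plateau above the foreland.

4.24 km

Excess crust Δ = 66.5 km − 37.6 km = 28.9 km, split between elevation h and root r with h + r = Δ.
Airy balance ρ_c h = (ρ_m − ρ_c) r gives r = h ρ_c/(ρ_m − ρ_c), so h (1 + ρ_c/(ρ_m − ρ_c)) = Δ, i.e. h = Δ (ρ_m − ρ_c)/ρ_m.
h = 28.9 km × 0.472/3.217 = 4.24 km.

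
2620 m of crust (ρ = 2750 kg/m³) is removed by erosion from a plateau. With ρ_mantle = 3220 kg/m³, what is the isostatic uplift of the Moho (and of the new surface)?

2240 m

Unloading: uplift u = e ρ_c/ρ_m = 2620 m × 2750/3220 = 2240 m.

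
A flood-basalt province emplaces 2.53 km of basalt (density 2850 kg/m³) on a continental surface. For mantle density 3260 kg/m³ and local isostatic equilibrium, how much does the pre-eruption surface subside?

2.21 km

Subaerial loading: s = t ρ_load / ρ_m.
s = 2.53 km × 2850/3260 = 2.21 km.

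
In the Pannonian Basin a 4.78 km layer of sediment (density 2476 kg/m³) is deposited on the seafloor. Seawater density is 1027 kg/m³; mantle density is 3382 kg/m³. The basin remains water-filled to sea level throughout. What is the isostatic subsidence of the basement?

2.94 km

Submarine loading: the sediment displaces seawater, and the subsidence is in turn flooded, so s (ρ_m − ρ_w) = t (ρ_sed − ρ_w).
s = 4.78 km × (2476 − 1027) / (3382 − 1027) = 2.94 km.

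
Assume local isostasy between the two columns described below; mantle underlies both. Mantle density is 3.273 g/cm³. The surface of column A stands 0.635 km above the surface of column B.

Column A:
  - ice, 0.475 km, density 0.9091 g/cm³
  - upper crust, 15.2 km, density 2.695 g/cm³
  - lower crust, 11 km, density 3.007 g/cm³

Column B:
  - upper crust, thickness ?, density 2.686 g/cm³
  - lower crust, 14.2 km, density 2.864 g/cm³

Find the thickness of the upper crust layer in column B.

8.43 km

Take the compensation level at the base of the deeper column (depth z_c below the surface of column A) and equate Σ ρ_i t_i down to z_c; mantle fills any gap and the z_c terms cancel.
Column A: 0.475×0.9091 + 15.2×2.695 + 11×3.007 + (z_c − 26.675)×3.273
Column B: 0.635×0 + x×2.686 + 14.2×2.864 + (z_c − 0.635 − 14.2 − x)×3.273
The z_c×3.273 term appears on both sides and cancels. Collect the known terms of each column as K = Σ(ρt)_known − 3.273 × (depth of known layers): K_A = 74.4728225 − 3.273×26.675 = −12.8344525; K_B = 40.6688 − 3.273×(0.635 + 14.2) = −7.886155.
Balance: K_A = K_B − x×(3.273 − 2.686), so x = (K_B − K_A)/(3.273 − 2.686) = 4.9483/0.587 = 8.43 km.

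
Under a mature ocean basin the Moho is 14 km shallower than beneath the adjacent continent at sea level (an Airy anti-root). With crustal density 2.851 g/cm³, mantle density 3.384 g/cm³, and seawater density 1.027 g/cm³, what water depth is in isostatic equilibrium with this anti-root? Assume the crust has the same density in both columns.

4.09 km

Replacing a thickness d of crust by seawater at the top must be balanced by replacing crust with mantle at the base: d (ρ_c − ρ_w) = a (ρ_m − ρ_c).
d = a (ρ_m − ρ_c)/(ρ_c − ρ_w) = 14 km × 0.533/1.824 = 4.09 km.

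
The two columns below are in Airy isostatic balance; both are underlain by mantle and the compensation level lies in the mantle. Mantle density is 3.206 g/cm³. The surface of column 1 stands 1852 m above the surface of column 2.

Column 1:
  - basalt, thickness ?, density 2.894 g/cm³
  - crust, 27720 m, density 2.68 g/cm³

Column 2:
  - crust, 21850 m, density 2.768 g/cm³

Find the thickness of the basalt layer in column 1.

Take the compensation level at the base of the deeper column (depth z_c below the surface of column 1) and equate Σ ρ_i t_i down to z_c; mantle fills any gap and the z_c terms cancel.
Column 1: x×2.894 + 27720×2.68 + (z_c − 27720 − x)×3.206
Column 2: 1852×0 + 21850×2.768 + (z_c − 1852 − 21850)×3.206
The z_c×3.206 term appears on both sides and cancels. Collect the known terms of each column as K = Σ(ρt)_known − 3.206 × (depth of known layers): K_1 = 74289.6 − 3.206×27720 = −14580.72; K_2 = 60480.8 − 3.206×(1852 + 21850) = −15507.812.
Balance: K_1 − x×(3.206 − 2.894) = K_2, so x = (K_1 − K_2)/(3.206 − 2.894) = 927.092/0.312 = 2970 m.

2970 m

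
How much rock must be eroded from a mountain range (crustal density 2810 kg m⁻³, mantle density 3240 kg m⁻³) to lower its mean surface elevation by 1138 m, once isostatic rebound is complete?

Net drop Δ = e − u = e − e ρ_c/ρ_m = e (ρ_m − ρ_c)/ρ_m.
e = Δ ρ_m/(ρ_m − ρ_c) = 1138 m × 3240/430 = 8570 m.

8570 m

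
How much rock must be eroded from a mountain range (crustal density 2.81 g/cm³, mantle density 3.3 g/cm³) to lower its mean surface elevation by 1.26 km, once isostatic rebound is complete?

8.49 km

Net drop Δ = e − u = e − e ρ_c/ρ_m = e (ρ_m − ρ_c)/ρ_m.
e = Δ ρ_m/(ρ_m − ρ_c) = 1.26 km × 3.3/0.49 = 8.49 km.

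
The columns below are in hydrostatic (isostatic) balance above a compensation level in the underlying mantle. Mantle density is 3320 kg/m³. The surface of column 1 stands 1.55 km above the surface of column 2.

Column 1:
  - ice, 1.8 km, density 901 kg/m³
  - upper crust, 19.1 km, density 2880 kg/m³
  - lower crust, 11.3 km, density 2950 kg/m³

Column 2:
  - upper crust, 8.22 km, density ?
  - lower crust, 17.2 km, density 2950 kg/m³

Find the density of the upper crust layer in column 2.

Take the compensation level at the base of the deeper column (depth z_c below the surface of column 1) and equate Σ ρ_i t_i down to z_c; mantle fills any gap and the z_c terms cancel.
Column 1: 1.8×901 + 19.1×2880 + 11.3×2950 + (z_c − 32.2)×3320
Column 2: 1.55×0 + 8.22×ρ + 17.2×2950 + (z_c − 1.55 − 25.42)×3320
The z_c×3320 term appears on both sides and cancels. Collect the known terms of each column as K = Σ(ρt)_known − 3320 × (depth of known layers): K_1 = 89964.8 − 3320×32.2 = −16939.2; K_2 = 50740 − 3320×(1.55 + 25.42) = −38800.4.
Balance: K_1 = K_2 + 8.22×ρ, so ρ = (K_1 − K_2)/8.22 = 21861.2/8.22 = 2660 kg/m³.

2660 kg/m³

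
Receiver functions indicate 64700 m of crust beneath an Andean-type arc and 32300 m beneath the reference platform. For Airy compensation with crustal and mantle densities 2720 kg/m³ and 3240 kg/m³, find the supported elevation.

Excess crust Δ = 64700 m − 32300 m = 32400 m, split between elevation h and root r with h + r = Δ.
Airy balance ρ_c h = (ρ_m − ρ_c) r gives r = h ρ_c/(ρ_m − ρ_c), so h (1 + ρ_c/(ρ_m − ρ_c)) = Δ, i.e. h = Δ (ρ_m − ρ_c)/ρ_m.
h = 32400 m × 520/3240 = 5200 m.

5200 m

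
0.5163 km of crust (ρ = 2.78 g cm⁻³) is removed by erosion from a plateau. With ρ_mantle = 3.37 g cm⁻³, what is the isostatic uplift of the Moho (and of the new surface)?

0.426 km

Unloading: uplift u = e ρ_c/ρ_m = 0.5163 km × 2.78/3.37 = 0.426 km.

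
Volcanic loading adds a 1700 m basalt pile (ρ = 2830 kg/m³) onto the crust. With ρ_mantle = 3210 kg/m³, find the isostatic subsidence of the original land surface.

1500 m

Subaerial loading: s = t ρ_load / ρ_m.
s = 1700 m × 2830/3210 = 1500 m.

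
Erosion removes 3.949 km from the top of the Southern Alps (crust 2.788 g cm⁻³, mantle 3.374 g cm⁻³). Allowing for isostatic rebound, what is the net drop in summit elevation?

Rebound u = e ρ_c/ρ_m = 3.949 km × 2.788/3.374 = 3.263 km.
Net surface drop = e − u = 3.949 km − 3.263 km = e (ρ_m − ρ_c)/ρ_m = 0.686 km.

0.686 km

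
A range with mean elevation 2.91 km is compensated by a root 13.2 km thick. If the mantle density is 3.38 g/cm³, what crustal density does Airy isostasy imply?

ρ_c h = (ρ_m − ρ_c) r → ρ_c (h + r) = ρ_m r → ρ_c = ρ_m r / (h + r).
ρ_c = 3.38 × 13.2 km / (2.91 km + 13.2 km) = 2.77 g/cm³.

2.77 g/cm³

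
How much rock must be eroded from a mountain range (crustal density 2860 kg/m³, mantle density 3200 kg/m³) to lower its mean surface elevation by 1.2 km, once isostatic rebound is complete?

Net drop Δ = e − u = e − e ρ_c/ρ_m = e (ρ_m − ρ_c)/ρ_m.
e = Δ ρ_m/(ρ_m − ρ_c) = 1.2 km × 3200/340 = 11.3 km.

11.3 km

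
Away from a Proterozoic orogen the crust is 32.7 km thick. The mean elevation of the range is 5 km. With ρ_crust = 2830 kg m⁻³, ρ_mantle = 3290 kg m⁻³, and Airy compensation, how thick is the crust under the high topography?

Root depth r = h ρ_c / (ρ_m − ρ_c) = 5 km × 2830 / 460 = 30.76 km.
Total thickness = T + h + r = 32.7 km + 5 km + 30.76 km = 68.5 km.

68.5 km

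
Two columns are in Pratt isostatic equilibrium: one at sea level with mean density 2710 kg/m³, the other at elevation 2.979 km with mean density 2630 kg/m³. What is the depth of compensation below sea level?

ρ_ref D = ρ (D + h) → D (ρ_ref − ρ) = ρ h.
D = ρ h/(ρ_ref − ρ) = 2630 × 2.979 km/(2710 − 2630) = 97.9 km.

97.9 km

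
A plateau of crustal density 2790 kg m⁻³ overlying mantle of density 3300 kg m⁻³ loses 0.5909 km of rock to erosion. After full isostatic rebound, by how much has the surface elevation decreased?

0.0913 km

Rebound u = e ρ_c/ρ_m = 0.5909 km × 2790/3300 = 0.4996 km.
Net surface drop = e − u = 0.5909 km − 0.4996 km = e (ρ_m − ρ_c)/ρ_m = 0.0913 km.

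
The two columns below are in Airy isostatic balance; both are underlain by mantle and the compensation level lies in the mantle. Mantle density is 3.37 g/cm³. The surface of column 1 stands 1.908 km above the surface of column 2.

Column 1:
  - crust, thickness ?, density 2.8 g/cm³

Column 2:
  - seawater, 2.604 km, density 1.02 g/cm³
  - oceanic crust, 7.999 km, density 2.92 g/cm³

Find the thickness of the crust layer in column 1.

Take the compensation level at the base of the deeper column (depth z_c below the surface of column 1) and equate Σ ρ_i t_i down to z_c; mantle fills any gap and the z_c terms cancel.
Column 1: x×2.8 + (z_c − 0 − x)×3.37
Column 2: 1.908×0 + 2.604×1.02 + 7.999×2.92 + (z_c − 1.908 − 10.603)×3.37
The z_c×3.37 term appears on both sides and cancels. Collect the known terms of each column as K = Σ(ρt)_known − 3.37 × (depth of known layers): K_1 = 0 − 3.37×0 = 0; K_2 = 26.01316 − 3.37×(1.908 + 10.603) = −16.14891.
Balance: K_1 − x×(3.37 − 2.8) = K_2, so x = (K_1 − K_2)/(3.37 − 2.8) = 16.1489/0.57 = 28.3 km.

28.3 km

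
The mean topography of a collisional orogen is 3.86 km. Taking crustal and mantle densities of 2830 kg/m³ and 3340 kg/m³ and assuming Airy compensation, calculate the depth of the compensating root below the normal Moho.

21.4 km

Equating mass per unit area of the two columns: the weight of the topography is balanced by the buoyancy of the root, ρ_c h = (ρ_m − ρ_c) r.
r = h · ρ_c / (ρ_m − ρ_c) = 3.86 km × 2830 / (3340 − 2830) = 21.4 km.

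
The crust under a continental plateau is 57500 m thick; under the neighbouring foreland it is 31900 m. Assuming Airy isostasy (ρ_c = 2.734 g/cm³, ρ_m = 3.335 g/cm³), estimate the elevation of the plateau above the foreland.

Excess crust Δ = 57500 m − 31900 m = 25600 m, split between elevation h and root r with h + r = Δ.
Airy balance ρ_c h = (ρ_m − ρ_c) r gives r = h ρ_c/(ρ_m − ρ_c), so h (1 + ρ_c/(ρ_m − ρ_c)) = Δ, i.e. h = Δ (ρ_m − ρ_c)/ρ_m.
h = 25600 m × 0.601/3.335 = 4610 m.

4610 m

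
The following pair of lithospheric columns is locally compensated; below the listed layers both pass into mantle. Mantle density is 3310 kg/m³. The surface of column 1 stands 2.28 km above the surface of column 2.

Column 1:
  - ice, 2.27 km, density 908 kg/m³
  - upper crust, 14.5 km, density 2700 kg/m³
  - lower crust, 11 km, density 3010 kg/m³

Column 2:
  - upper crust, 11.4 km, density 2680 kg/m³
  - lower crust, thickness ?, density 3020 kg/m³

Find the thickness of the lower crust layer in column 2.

Take the compensation level at the base of the deeper column (depth z_c below the surface of column 1) and equate Σ ρ_i t_i down to z_c; mantle fills any gap and the z_c terms cancel.
Column 1: 2.27×908 + 14.5×2700 + 11×3010 + (z_c − 27.77)×3310
Column 2: 2.28×0 + 11.4×2680 + x×3020 + (z_c − 2.28 − 11.4 − x)×3310
The z_c×3310 term appears on both sides and cancels. Collect the known terms of each column as K = Σ(ρt)_known − 3310 × (depth of known layers): K_1 = 74321.16 − 3310×27.77 = −17597.54; K_2 = 30552 − 3310×(2.28 + 11.4) = −14728.8.
Balance: K_1 = K_2 − x×(3310 − 3020), so x = (K_2 − K_1)/(3310 − 3020) = 2868.74/290 = 9.89 km.

9.89 km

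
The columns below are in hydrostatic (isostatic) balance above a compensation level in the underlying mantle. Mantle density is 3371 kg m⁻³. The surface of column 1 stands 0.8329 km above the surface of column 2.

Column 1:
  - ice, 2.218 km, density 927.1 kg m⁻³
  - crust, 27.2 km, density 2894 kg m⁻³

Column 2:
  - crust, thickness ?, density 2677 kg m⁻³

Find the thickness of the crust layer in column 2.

Take the compensation level at the base of the deeper column (depth z_c below the surface of column 1) and equate Σ ρ_i t_i down to z_c; mantle fills any gap and the z_c terms cancel.
Column 1: 2.218×927.1 + 27.2×2894 + (z_c − 29.418)×3371
Column 2: 0.8329×0 + x×2677 + (z_c − 0.8329 − 0 − x)×3371
The z_c×3371 term appears on both sides and cancels. Collect the known terms of each column as K = Σ(ρt)_known − 3371 × (depth of known layers): K_1 = 80773.1078 − 3371×29.418 = −18394.9702; K_2 = 0 − 3371×(0.8329 + 0) = −2807.7059.
Balance: K_1 = K_2 − x×(3371 − 2677), so x = (K_2 − K_1)/(3371 − 2677) = 15587.3/694 = 22.5 km.

22.5 km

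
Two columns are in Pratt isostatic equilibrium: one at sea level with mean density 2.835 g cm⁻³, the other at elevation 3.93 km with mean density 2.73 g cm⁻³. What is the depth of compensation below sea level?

ρ_ref D = ρ (D + h) → D (ρ_ref − ρ) = ρ h.
D = ρ h/(ρ_ref − ρ) = 2.73 × 3.93 km/(2.835 − 2.73) = 102 km.

102 km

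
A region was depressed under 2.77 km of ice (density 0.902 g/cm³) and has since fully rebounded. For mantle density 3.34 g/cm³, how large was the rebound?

Removing the load lets mantle flow back in; uplift u satisfies ρ_ice t = ρ_m u.
u = t ρ_ice/ρ_m = 2.77 km × 0.902/3.34 = 0.748 km.

0.748 km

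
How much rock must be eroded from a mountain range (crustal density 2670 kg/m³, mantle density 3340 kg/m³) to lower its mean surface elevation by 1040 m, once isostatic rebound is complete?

Net drop Δ = e − u = e − e ρ_c/ρ_m = e (ρ_m − ρ_c)/ρ_m.
e = Δ ρ_m/(ρ_m − ρ_c) = 1040 m × 3340/670 = 5180 m.

5180 m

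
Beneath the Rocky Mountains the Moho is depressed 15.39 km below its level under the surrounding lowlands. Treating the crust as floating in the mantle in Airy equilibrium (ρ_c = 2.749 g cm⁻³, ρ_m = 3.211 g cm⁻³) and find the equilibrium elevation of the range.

2.59 km

By Archimedes' principle applied to the lithosphere: ρ_c h = (ρ_m − ρ_c) r.
h = r (ρ_m − ρ_c) / ρ_c = 15.39 km × (3.211 − 2.749) / 2.749 = 2.59 km.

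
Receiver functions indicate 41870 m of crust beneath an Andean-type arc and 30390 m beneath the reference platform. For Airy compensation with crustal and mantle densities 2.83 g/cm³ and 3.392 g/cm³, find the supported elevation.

1900 m

Excess crust Δ = 41870 m − 30390 m = 11480 m, split between elevation h and root r with h + r = Δ.
Airy balance ρ_c h = (ρ_m − ρ_c) r gives r = h ρ_c/(ρ_m − ρ_c), so h (1 + ρ_c/(ρ_m − ρ_c)) = Δ, i.e. h = Δ (ρ_m − ρ_c)/ρ_m.
h = 11480 m × 0.562/3.392 = 1900 m.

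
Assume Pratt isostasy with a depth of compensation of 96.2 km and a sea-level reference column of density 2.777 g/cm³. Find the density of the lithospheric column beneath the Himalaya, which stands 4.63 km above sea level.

Pratt balance: ρ_ref D = ρ (D + h).
ρ = ρ_ref D/(D + h) = 2.777 × 96.2 km/(96.2 km + 4.63 km) = 2.65 g/cm³.

2.65 g/cm³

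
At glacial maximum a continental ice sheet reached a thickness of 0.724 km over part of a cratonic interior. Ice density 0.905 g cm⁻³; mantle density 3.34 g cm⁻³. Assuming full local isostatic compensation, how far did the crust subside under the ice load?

Isostatic balance requires: the ice load ρ_ice t is balanced by mantle displaced below, ρ_m s.
s = t ρ_ice / ρ_m = 0.724 km × 0.905/3.34 = 0.196 km.

0.196 km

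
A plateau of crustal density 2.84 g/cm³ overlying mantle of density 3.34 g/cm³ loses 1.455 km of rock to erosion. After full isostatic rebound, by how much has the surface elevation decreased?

0.218 km

Rebound u = e ρ_c/ρ_m = 1.455 km × 2.84/3.34 = 1.237 km.
Net surface drop = e − u = 1.455 km − 1.237 km = e (ρ_m − ρ_c)/ρ_m = 0.218 km.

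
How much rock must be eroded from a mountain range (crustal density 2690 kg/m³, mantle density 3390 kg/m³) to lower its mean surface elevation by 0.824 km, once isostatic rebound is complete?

Net drop Δ = e − u = e − e ρ_c/ρ_m = e (ρ_m − ρ_c)/ρ_m.
e = Δ ρ_m/(ρ_m − ρ_c) = 0.824 km × 3390/700 = 3.99 km.

3.99 km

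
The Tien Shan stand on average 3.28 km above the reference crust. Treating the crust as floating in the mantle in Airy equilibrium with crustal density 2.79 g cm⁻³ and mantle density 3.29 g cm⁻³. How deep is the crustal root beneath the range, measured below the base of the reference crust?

For local isostatic compensation: the weight of the topography is balanced by the buoyancy of the root, ρ_c h = (ρ_m − ρ_c) r.
r = h · ρ_c / (ρ_m − ρ_c) = 3.28 km × 2.79 / (3.29 − 2.79) = 18.3 km.

18.3 km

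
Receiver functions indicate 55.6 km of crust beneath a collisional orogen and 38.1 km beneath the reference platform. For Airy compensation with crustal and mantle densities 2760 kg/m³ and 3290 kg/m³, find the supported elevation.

Excess crust Δ = 55.6 km − 38.1 km = 17.5 km, split between elevation h and root r with h + r = Δ.
Airy balance ρ_c h = (ρ_m − ρ_c) r gives r = h ρ_c/(ρ_m − ρ_c), so h (1 + ρ_c/(ρ_m − ρ_c)) = Δ, i.e. h = Δ (ρ_m − ρ_c)/ρ_m.
h = 17.5 km × 530/3290 = 2.82 km.

2.82 km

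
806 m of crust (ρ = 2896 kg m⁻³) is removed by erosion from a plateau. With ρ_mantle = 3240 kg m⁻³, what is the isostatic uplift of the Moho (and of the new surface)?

720 m

Unloading: uplift u = e ρ_c/ρ_m = 806 m × 2896/3240 = 720 m.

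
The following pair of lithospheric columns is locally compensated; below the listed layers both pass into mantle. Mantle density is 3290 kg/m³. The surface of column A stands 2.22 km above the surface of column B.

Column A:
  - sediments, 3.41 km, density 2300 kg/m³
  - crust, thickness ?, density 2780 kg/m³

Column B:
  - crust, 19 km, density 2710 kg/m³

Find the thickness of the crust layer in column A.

Take the compensation level at the base of the deeper column (depth z_c below the surface of column A) and equate Σ ρ_i t_i down to z_c; mantle fills any gap and the z_c terms cancel.
Column A: 3.41×2300 + x×2780 + (z_c − 3.41 − x)×3290
Column B: 2.22×0 + 19×2710 + (z_c − 2.22 − 19)×3290
The z_c×3290 term appears on both sides and cancels. Collect the known terms of each column as K = Σ(ρt)_known − 3290 × (depth of known layers): K_A = 7843 − 3290×3.41 = −3375.9; K_B = 51490 − 3290×(2.22 + 19) = −18323.8.
Balance: K_A − x×(3290 − 2780) = K_B, so x = (K_A − K_B)/(3290 − 2780) = 14947.9/510 = 29.3 km.

29.3 km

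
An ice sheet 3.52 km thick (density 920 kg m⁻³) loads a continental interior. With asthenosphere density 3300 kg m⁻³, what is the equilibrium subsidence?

In Airy isostatic equilibrium: the ice load ρ_ice t is balanced by mantle displaced below, ρ_m s.
s = t ρ_ice / ρ_m = 3.52 km × 920/3300 = 0.981 km.

0.981 km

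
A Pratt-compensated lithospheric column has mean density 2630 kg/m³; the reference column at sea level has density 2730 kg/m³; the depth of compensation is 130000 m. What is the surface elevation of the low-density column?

4940 m

ρ_ref D = ρ (D + h) → h = D (ρ_ref − ρ)/ρ.
h = 130000 m × (2730 − 2630)/2630 = 4940 m.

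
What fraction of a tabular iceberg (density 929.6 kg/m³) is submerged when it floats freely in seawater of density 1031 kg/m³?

Submerged fraction = ρ_obj/ρ_fluid = 929.6/1031 = 0.902.

0.902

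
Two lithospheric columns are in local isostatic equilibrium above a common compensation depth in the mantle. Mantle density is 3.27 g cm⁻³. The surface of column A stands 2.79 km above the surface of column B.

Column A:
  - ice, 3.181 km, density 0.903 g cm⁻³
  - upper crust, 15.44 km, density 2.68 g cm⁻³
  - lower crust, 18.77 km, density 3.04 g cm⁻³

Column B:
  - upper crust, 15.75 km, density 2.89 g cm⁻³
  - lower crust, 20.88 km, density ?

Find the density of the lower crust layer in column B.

Take the compensation level at the base of the deeper column (depth z_c below the surface of column A) and equate Σ ρ_i t_i down to z_c; mantle fills any gap and the z_c terms cancel.
Column A: 3.181×0.903 + 15.44×2.68 + 18.77×3.04 + (z_c − 37.391)×3.27
Column B: 2.79×0 + 15.75×2.89 + 20.88×ρ + (z_c − 2.79 − 36.63)×3.27
The z_c×3.27 term appears on both sides and cancels. Collect the known terms of each column as K = Σ(ρt)_known − 3.27 × (depth of known layers): K_A = 101.312443 − 3.27×37.391 = −20.956127; K_B = 45.5175 − 3.27×(2.79 + 36.63) = −83.3859.
Balance: K_A = K_B + 20.88×ρ, so ρ = (K_A − K_B)/20.88 = 62.4298/20.88 = 2.99 g cm⁻³.

2.99 g cm⁻³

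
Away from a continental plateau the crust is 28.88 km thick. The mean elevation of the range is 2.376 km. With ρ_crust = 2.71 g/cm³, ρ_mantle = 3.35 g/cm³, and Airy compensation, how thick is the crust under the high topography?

41.3 km

Root depth r = h ρ_c / (ρ_m − ρ_c) = 2.376 km × 2.71 / 0.64 = 10.06 km.
Total thickness = T + h + r = 28.88 km + 2.376 km + 10.06 km = 41.3 km.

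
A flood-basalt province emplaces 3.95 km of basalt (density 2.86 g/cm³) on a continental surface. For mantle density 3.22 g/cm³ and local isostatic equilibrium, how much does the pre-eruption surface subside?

3.51 km

Subaerial loading: s = t ρ_load / ρ_m.
s = 3.95 km × 2.86/3.22 = 3.51 km.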